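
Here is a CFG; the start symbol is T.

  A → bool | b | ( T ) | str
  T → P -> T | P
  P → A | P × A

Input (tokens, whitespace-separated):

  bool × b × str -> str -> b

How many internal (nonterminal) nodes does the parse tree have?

[T [P [P [P [A bool]] × [A b]] × [A str]] -> [T [P [A str]] -> [T [P [A b]]]]]

13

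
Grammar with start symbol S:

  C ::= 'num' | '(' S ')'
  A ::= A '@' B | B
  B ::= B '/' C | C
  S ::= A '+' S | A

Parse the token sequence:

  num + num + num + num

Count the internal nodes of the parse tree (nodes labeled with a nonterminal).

16

[S [A [B [C num]]] + [S [A [B [C num]]] + [S [A [B [C num]]] + [S [A [B [C num]]]]]]]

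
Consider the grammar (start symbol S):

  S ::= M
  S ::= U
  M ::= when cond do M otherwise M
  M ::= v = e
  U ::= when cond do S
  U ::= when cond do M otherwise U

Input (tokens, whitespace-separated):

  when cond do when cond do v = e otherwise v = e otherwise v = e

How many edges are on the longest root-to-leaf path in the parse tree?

[S [M when cond do [M when cond do [M v = e] otherwise [M v = e]] otherwise [M v = e]]]

4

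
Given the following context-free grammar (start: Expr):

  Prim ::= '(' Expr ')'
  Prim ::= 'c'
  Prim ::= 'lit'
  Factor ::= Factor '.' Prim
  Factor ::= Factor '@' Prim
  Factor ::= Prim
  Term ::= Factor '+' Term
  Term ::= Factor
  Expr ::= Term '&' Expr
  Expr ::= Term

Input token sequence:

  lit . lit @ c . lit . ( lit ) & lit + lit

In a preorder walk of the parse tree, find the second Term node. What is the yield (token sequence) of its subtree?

lit

[Expr [Term [Factor [Factor [Factor [Factor [Factor [Prim lit]] . [Prim lit]] @ [Prim c]] . [Prim lit]] . [Prim ( [Expr [Term [Factor [Prim lit]]]] )]]] & [Expr [Term [Factor [Prim lit]] + [Term [Factor [Prim lit]]]]]]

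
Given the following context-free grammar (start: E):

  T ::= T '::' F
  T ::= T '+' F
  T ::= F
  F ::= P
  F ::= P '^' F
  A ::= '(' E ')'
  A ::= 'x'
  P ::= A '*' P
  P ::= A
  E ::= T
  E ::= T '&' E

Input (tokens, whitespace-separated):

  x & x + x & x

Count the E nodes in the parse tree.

[E [T [F [P [A x]]]] & [E [T [T [F [P [A x]]]] + [F [P [A x]]]] & [E [T [F [P [A x]]]]]]]

3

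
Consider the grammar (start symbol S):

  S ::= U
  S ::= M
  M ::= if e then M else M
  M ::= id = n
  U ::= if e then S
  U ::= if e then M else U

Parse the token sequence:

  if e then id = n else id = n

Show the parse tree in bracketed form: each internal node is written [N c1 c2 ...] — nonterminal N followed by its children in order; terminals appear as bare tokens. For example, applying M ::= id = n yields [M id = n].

[S [M if e then [M id = n] else [M id = n]]]

S
M
if e then M else M
if e then id = n else M
if e then id = n else id = n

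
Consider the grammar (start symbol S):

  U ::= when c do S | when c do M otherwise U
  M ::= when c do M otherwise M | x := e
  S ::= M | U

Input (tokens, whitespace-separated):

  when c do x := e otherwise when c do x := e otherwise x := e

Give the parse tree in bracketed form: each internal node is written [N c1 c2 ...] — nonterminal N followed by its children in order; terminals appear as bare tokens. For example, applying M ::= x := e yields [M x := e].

S
M
when c do M otherwise M
when c do x := e otherwise M
when c do x := e otherwise when c do M otherwise M
when c do x := e otherwise when c do x := e otherwise M
when c do x := e otherwise when c do x := e otherwise x := e

[S [M when c do [M x := e] otherwise [M when c do [M x := e] otherwise [M x := e]]]]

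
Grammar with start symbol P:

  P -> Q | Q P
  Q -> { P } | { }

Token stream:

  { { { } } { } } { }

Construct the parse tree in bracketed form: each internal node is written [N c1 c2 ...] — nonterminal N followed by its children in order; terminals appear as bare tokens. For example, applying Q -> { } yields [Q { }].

P
Q P
{ P } P
{ Q P } P
{ { P } P } P
{ { Q } P } P
{ { { } } P } P
{ { { } } Q } P
{ { { } } { } } P
{ { { } } { } } Q
{ { { } } { } } { }

[P [Q { [P [Q { [P [Q { }]] }] [P [Q { }]]] }] [P [Q { }]]]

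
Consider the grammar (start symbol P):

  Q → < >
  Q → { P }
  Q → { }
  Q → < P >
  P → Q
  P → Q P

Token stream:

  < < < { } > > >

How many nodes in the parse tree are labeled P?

4

[P [Q < [P [Q < [P [Q < [P [Q { }]] >]] >]] >]]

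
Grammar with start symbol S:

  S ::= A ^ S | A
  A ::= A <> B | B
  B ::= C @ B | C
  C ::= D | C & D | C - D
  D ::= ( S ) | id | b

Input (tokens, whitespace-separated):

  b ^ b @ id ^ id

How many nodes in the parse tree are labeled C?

4

[S [A [B [C [D b]]]] ^ [S [A [B [C [D b]] @ [B [C [D id]]]]] ^ [S [A [B [C [D id]]]]]]]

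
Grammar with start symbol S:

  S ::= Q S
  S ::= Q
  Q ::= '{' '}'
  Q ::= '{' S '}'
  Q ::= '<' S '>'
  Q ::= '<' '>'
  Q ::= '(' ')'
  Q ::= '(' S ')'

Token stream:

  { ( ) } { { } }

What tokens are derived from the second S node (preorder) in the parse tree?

[S [Q { [S [Q ( )]] }] [S [Q { [S [Q { }]] }]]]

( )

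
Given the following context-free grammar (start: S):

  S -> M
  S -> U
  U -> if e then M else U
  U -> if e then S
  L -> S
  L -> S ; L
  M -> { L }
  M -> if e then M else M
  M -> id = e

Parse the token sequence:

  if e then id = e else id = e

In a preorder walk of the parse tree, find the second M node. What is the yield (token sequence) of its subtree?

id = e

[S [M if e then [M id = e] else [M id = e]]]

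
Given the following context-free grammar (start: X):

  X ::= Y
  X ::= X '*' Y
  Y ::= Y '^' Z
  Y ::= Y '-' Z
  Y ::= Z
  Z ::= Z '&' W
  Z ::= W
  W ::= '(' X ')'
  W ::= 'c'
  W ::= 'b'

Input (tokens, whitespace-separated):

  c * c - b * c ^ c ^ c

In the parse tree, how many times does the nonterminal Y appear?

[X [X [X [Y [Z [W c]]]] * [Y [Y [Z [W c]]] - [Z [W b]]]] * [Y [Y [Y [Z [W c]]] ^ [Z [W c]]] ^ [Z [W c]]]]

6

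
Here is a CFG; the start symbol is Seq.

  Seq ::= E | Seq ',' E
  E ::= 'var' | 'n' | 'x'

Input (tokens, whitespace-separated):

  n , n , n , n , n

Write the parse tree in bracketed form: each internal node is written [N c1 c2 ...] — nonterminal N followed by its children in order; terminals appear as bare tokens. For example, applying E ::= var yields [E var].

[Seq [Seq [Seq [Seq [Seq [E n]] , [E n]] , [E n]] , [E n]] , [E n]]

Seq
Seq , E
Seq , E , E
Seq , E , E , E
Seq , E , E , E , E
E , E , E , E , E
n , E , E , E , E
n , n , E , E , E
n , n , n , E , E
n , n , n , n , E
n , n , n , n , n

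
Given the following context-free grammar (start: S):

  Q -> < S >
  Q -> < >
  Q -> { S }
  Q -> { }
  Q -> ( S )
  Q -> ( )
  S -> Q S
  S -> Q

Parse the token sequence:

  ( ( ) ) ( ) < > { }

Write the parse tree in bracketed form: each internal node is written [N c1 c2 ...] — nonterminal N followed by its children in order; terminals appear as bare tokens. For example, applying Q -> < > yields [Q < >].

[S [Q ( [S [Q ( )]] )] [S [Q ( )] [S [Q < >] [S [Q { }]]]]]

S
Q S
( S ) S
( Q ) S
( ( ) ) S
( ( ) ) Q S
( ( ) ) ( ) S
( ( ) ) ( ) Q S
( ( ) ) ( ) < > S
( ( ) ) ( ) < > Q
( ( ) ) ( ) < > { }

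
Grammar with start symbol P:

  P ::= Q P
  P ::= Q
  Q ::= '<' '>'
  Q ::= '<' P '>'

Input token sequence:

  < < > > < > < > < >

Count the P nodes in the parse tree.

5

[P [Q < [P [Q < >]] >] [P [Q < >] [P [Q < >] [P [Q < >]]]]]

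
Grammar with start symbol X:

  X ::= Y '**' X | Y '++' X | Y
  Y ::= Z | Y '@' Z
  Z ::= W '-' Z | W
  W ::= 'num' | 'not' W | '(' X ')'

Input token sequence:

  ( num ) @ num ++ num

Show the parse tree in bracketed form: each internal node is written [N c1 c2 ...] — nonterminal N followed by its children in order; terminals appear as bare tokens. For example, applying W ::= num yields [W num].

X
Y ++ X
Y @ Z ++ X
Z @ Z ++ X
W @ Z ++ X
( X ) @ Z ++ X
( Y ) @ Z ++ X
( Z ) @ Z ++ X
( W ) @ Z ++ X
( num ) @ Z ++ X
( num ) @ W ++ X
( num ) @ num ++ X
( num ) @ num ++ Y
( num ) @ num ++ Z
( num ) @ num ++ W
( num ) @ num ++ num

[X [Y [Y [Z [W ( [X [Y [Z [W num]]]] )]]] @ [Z [W num]]] ++ [X [Y [Z [W num]]]]]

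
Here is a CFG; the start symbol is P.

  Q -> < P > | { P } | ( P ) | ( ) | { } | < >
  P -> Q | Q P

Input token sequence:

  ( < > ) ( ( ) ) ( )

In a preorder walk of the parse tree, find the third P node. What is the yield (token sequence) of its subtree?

[P [Q ( [P [Q < >]] )] [P [Q ( [P [Q ( )]] )] [P [Q ( )]]]]

( ( ) ) ( )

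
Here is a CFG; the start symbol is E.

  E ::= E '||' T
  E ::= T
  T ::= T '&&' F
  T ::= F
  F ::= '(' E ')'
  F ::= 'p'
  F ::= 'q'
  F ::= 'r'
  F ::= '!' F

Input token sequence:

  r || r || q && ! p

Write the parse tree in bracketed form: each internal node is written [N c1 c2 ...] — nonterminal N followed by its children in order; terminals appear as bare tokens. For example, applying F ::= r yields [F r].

[E [E [E [T [F r]]] || [T [F r]]] || [T [T [F q]] && [F ! [F p]]]]

E
E || T
E || T || T
T || T || T
F || T || T
r || T || T
r || F || T
r || r || T
r || r || T && F
r || r || F && F
r || r || q && F
r || r || q && ! F
r || r || q && ! p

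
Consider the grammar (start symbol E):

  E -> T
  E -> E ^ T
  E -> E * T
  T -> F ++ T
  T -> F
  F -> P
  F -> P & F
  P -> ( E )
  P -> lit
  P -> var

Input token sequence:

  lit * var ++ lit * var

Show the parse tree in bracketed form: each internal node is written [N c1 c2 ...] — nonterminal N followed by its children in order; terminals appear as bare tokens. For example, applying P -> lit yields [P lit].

[E [E [E [T [F [P lit]]]] * [T [F [P var]] ++ [T [F [P lit]]]]] * [T [F [P var]]]]

E
E * T
E * T * T
T * T * T
F * T * T
P * T * T
lit * T * T
lit * F ++ T * T
lit * P ++ T * T
lit * var ++ T * T
lit * var ++ F * T
lit * var ++ P * T
lit * var ++ lit * T
lit * var ++ lit * F
lit * var ++ lit * P
lit * var ++ lit * var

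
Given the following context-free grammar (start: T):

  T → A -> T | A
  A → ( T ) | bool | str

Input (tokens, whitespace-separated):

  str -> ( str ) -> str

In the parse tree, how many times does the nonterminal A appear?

[T [A str] -> [T [A ( [T [A str]] )] -> [T [A str]]]]

4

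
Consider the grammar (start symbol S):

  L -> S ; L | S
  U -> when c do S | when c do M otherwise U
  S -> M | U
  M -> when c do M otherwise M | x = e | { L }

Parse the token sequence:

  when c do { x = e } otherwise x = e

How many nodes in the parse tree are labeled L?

1

[S [M when c do [M { [L [S [M x = e]]] }] otherwise [M x = e]]]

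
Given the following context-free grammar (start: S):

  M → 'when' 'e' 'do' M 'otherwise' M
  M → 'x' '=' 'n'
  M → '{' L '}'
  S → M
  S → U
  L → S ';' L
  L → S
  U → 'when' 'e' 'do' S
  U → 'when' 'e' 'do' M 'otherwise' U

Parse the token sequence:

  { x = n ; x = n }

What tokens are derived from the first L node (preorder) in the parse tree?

x = n ; x = n

[S [M { [L [S [M x = n]] ; [L [S [M x = n]]]] }]]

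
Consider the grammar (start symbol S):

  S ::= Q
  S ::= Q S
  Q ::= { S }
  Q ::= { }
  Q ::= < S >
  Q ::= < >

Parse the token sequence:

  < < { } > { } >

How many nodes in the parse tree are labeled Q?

[S [Q < [S [Q < [S [Q { }]] >] [S [Q { }]]] >]]

4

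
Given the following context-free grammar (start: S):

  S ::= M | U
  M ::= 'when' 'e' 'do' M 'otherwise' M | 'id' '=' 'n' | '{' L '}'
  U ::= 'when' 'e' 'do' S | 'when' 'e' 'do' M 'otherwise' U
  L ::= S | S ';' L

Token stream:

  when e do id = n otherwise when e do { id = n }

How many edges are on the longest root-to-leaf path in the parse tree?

[S [U when e do [M id = n] otherwise [U when e do [S [M { [L [S [M id = n]]] }]]]]]

8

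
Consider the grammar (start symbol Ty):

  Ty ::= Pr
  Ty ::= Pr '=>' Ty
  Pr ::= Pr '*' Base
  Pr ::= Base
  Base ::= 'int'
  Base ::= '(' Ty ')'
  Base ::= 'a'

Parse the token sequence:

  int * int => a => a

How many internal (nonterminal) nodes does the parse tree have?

[Ty [Pr [Pr [Base int]] * [Base int]] => [Ty [Pr [Base a]] => [Ty [Pr [Base a]]]]]

11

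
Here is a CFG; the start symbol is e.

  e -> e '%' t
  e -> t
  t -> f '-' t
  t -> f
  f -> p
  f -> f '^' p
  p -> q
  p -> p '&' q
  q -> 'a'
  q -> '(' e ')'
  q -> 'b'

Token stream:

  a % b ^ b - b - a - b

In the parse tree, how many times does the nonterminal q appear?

[e [e [t [f [p [q a]]]]] % [t [f [f [p [q b]]] ^ [p [q b]]] - [t [f [p [q b]]] - [t [f [p [q a]]] - [t [f [p [q b]]]]]]]]

6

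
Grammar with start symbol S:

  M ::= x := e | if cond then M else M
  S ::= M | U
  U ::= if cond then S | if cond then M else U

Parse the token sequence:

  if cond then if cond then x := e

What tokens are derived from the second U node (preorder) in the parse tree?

if cond then x := e

[S [U if cond then [S [U if cond then [S [M x := e]]]]]]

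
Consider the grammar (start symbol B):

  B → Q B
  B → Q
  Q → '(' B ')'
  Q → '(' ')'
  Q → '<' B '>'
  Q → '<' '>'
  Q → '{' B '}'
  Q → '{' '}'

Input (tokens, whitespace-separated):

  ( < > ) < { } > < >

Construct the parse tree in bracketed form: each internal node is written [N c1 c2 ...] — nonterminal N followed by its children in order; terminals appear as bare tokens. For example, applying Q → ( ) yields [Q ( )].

B
Q B
( B ) B
( Q ) B
( < > ) B
( < > ) Q B
( < > ) < B > B
( < > ) < Q > B
( < > ) < { } > B
( < > ) < { } > Q
( < > ) < { } > < >

[B [Q ( [B [Q < >]] )] [B [Q < [B [Q { }]] >] [B [Q < >]]]]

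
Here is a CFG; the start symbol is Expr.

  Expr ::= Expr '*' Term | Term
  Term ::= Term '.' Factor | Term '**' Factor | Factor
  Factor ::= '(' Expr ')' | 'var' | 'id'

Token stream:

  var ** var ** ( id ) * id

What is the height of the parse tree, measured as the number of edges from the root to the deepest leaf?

[Expr [Expr [Term [Term [Term [Factor var]] ** [Factor var]] ** [Factor ( [Expr [Term [Factor id]]] )]]] * [Term [Factor id]]]

7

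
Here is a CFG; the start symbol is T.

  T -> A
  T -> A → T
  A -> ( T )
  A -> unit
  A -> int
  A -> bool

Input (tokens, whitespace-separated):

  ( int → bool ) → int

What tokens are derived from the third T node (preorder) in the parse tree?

[T [A ( [T [A int] → [T [A bool]]] )] → [T [A int]]]

bool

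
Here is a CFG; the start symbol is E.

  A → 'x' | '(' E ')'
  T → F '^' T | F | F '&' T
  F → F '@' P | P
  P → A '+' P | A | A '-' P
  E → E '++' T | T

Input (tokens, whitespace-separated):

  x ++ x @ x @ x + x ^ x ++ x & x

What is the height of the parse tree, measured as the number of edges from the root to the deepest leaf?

[E [E [E [T [F [P [A x]]]]] ++ [T [F [F [F [P [A x]]] @ [P [A x]]] @ [P [A x] + [P [A x]]]] ^ [T [F [P [A x]]]]]] ++ [T [F [P [A x]]] & [T [F [P [A x]]]]]]

8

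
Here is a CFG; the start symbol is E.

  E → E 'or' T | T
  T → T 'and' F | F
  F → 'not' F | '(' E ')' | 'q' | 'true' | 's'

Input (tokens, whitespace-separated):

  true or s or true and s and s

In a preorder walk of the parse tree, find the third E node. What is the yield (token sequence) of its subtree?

true

[E [E [E [T [F true]]] or [T [F s]]] or [T [T [T [F true]] and [F s]] and [F s]]]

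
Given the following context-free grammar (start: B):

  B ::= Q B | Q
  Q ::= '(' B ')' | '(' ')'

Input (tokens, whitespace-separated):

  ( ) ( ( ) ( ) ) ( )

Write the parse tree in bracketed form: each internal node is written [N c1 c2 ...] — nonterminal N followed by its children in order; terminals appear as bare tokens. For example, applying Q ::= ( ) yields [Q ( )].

B
Q B
( ) B
( ) Q B
( ) ( B ) B
( ) ( Q B ) B
( ) ( ( ) B ) B
( ) ( ( ) Q ) B
( ) ( ( ) ( ) ) B
( ) ( ( ) ( ) ) Q
( ) ( ( ) ( ) ) ( )

[B [Q ( )] [B [Q ( [B [Q ( )] [B [Q ( )]]] )] [B [Q ( )]]]]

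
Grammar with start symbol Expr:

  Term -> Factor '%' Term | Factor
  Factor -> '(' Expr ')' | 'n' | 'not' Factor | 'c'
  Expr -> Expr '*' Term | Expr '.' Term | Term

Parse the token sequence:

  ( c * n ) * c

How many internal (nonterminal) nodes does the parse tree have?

12

[Expr [Expr [Term [Factor ( [Expr [Expr [Term [Factor c]]] * [Term [Factor n]]] )]]] * [Term [Factor c]]]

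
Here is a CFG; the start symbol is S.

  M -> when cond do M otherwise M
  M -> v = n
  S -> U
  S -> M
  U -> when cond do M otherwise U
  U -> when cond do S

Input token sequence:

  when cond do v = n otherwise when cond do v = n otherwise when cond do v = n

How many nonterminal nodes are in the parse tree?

8

[S [U when cond do [M v = n] otherwise [U when cond do [M v = n] otherwise [U when cond do [S [M v = n]]]]]]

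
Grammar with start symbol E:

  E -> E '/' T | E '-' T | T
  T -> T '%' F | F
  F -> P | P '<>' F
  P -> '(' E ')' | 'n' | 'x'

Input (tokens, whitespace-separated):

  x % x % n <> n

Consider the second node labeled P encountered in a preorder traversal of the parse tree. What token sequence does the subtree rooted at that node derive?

[E [T [T [T [F [P x]]] % [F [P x]]] % [F [P n] <> [F [P n]]]]]

x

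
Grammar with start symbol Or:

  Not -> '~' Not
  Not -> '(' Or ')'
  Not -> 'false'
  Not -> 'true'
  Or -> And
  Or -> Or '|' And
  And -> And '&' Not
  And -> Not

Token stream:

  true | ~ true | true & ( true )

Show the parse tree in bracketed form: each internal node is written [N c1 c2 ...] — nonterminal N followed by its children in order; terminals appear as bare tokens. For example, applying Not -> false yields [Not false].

[Or [Or [Or [And [Not true]]] | [And [Not ~ [Not true]]]] | [And [And [Not true]] & [Not ( [Or [And [Not true]]] )]]]

Or
Or | And
Or | And | And
And | And | And
Not | And | And
true | And | And
true | Not | And
true | ~ Not | And
true | ~ true | And
true | ~ true | And & Not
true | ~ true | Not & Not
true | ~ true | true & Not
true | ~ true | true & ( Or )
true | ~ true | true & ( And )
true | ~ true | true & ( Not )
true | ~ true | true & ( true )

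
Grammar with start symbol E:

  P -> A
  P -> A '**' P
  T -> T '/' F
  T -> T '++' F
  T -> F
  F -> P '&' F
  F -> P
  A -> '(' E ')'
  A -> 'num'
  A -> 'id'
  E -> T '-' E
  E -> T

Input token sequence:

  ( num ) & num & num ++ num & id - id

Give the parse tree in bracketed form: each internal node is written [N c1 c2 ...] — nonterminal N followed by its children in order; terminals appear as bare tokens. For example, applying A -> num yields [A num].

[E [T [T [F [P [A ( [E [T [F [P [A num]]]]] )]] & [F [P [A num]] & [F [P [A num]]]]]] ++ [F [P [A num]] & [F [P [A id]]]]] - [E [T [F [P [A id]]]]]]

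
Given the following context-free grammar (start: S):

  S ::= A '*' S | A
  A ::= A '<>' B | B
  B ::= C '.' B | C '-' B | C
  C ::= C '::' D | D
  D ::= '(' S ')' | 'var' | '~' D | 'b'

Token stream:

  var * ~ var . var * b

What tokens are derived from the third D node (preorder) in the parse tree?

var

[S [A [B [C [D var]]]] * [S [A [B [C [D ~ [D var]]] . [B [C [D var]]]]] * [S [A [B [C [D b]]]]]]]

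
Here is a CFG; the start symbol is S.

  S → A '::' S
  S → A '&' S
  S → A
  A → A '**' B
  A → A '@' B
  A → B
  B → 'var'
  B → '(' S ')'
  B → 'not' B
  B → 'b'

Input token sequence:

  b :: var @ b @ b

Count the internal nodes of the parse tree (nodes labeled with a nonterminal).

10

[S [A [B b]] :: [S [A [A [A [B var]] @ [B b]] @ [B b]]]]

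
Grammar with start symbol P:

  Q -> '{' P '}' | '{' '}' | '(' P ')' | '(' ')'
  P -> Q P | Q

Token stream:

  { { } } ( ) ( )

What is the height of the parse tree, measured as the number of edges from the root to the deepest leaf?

4

[P [Q { [P [Q { }]] }] [P [Q ( )] [P [Q ( )]]]]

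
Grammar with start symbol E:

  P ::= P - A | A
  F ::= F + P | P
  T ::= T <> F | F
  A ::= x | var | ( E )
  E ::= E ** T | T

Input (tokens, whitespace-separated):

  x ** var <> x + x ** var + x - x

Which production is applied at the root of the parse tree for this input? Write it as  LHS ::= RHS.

E ::= E ** T

[E [E [E [T [F [P [A x]]]]] ** [T [T [F [P [A var]]]] <> [F [F [P [A x]]] + [P [A x]]]]] ** [T [F [F [P [A var]]] + [P [P [A x]] - [A x]]]]]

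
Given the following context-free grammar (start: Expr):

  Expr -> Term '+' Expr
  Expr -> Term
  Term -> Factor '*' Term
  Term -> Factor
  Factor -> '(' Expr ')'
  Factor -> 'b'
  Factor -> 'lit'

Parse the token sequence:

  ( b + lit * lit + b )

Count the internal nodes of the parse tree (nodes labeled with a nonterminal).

[Expr [Term [Factor ( [Expr [Term [Factor b]] + [Expr [Term [Factor lit] * [Term [Factor lit]]] + [Expr [Term [Factor b]]]]] )]]]

14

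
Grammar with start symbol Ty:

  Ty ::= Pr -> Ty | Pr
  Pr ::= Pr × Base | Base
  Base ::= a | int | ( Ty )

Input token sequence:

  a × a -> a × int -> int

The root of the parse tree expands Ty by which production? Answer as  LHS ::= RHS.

[Ty [Pr [Pr [Base a]] × [Base a]] -> [Ty [Pr [Pr [Base a]] × [Base int]] -> [Ty [Pr [Base int]]]]]

Ty ::= Pr -> Ty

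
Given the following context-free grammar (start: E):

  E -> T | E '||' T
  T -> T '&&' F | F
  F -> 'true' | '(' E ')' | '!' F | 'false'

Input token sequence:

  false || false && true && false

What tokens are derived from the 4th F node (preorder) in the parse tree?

false

[E [E [T [F false]]] || [T [T [T [F false]] && [F true]] && [F false]]]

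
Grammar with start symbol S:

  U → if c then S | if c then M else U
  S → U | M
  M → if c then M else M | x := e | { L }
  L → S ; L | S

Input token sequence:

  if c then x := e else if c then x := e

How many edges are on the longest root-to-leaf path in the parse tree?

5

[S [U if c then [M x := e] else [U if c then [S [M x := e]]]]]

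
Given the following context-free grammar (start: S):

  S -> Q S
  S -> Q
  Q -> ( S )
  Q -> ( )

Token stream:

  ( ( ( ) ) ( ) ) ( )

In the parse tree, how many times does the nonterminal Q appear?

[S [Q ( [S [Q ( [S [Q ( )]] )] [S [Q ( )]]] )] [S [Q ( )]]]

5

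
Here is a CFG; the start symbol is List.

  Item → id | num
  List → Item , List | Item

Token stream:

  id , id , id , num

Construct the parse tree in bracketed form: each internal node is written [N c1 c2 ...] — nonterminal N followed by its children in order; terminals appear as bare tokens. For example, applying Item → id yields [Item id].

[List [Item id] , [List [Item id] , [List [Item id] , [List [Item num]]]]]

List
Item , List
id , List
id , Item , List
id , id , List
id , id , Item , List
id , id , id , List
id , id , id , Item
id , id , id , num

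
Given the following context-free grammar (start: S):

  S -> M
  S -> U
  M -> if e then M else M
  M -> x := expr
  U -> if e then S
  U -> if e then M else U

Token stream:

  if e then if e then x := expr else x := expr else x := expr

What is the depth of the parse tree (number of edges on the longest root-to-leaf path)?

4

[S [M if e then [M if e then [M x := expr] else [M x := expr]] else [M x := expr]]]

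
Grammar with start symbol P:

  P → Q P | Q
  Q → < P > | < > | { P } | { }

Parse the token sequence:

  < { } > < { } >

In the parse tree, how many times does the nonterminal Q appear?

[P [Q < [P [Q { }]] >] [P [Q < [P [Q { }]] >]]]

4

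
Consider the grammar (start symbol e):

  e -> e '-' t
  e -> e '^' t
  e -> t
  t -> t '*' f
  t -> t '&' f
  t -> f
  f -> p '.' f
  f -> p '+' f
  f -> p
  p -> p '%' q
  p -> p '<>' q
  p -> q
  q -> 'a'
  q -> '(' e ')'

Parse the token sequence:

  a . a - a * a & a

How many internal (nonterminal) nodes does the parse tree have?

[e [e [t [f [p [q a]] . [f [p [q a]]]]]] - [t [t [t [f [p [q a]]]] * [f [p [q a]]]] & [f [p [q a]]]]]

21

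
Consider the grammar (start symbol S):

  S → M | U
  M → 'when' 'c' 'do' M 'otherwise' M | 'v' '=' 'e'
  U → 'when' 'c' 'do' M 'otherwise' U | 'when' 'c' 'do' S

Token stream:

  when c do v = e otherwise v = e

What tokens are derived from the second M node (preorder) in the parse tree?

[S [M when c do [M v = e] otherwise [M v = e]]]

v = e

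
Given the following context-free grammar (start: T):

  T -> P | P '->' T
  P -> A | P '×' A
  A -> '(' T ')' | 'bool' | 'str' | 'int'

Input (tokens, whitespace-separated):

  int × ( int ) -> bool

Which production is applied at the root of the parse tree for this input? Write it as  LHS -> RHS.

[T [P [P [A int]] × [A ( [T [P [A int]]] )]] -> [T [P [A bool]]]]

T -> P '->' T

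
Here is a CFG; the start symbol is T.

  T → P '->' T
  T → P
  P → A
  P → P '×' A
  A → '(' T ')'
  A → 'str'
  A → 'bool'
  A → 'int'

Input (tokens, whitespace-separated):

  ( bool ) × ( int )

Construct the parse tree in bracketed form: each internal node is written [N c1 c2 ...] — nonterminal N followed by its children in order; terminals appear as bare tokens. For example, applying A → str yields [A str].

T
P
P × A
A × A
( T ) × A
( P ) × A
( A ) × A
( bool ) × A
( bool ) × ( T )
( bool ) × ( P )
( bool ) × ( A )
( bool ) × ( int )

[T [P [P [A ( [T [P [A bool]]] )]] × [A ( [T [P [A int]]] )]]]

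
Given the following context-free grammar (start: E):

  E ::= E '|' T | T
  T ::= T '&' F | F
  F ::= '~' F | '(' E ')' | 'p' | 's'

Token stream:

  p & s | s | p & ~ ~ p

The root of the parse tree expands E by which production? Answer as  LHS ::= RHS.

[E [E [E [T [T [F p]] & [F s]]] | [T [F s]]] | [T [T [F p]] & [F ~ [F ~ [F p]]]]]

E ::= E '|' T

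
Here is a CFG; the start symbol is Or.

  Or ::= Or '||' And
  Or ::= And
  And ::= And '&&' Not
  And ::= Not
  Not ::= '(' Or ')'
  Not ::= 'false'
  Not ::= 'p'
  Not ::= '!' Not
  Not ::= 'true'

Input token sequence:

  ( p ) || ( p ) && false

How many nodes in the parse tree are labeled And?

[Or [Or [And [Not ( [Or [And [Not p]]] )]]] || [And [And [Not ( [Or [And [Not p]]] )]] && [Not false]]]

5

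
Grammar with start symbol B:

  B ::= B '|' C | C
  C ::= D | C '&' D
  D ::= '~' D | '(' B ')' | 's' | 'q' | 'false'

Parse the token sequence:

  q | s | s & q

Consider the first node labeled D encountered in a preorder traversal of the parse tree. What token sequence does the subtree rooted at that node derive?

[B [B [B [C [D q]]] | [C [D s]]] | [C [C [D s]] & [D q]]]

q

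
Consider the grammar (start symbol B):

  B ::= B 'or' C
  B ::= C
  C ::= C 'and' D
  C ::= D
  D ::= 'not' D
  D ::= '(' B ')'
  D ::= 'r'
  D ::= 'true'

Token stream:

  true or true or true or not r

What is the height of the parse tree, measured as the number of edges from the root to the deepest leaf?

[B [B [B [B [C [D true]]] or [C [D true]]] or [C [D true]]] or [C [D not [D r]]]]

6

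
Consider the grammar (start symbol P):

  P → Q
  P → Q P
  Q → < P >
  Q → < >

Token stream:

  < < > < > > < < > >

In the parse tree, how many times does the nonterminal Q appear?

5

[P [Q < [P [Q < >] [P [Q < >]]] >] [P [Q < [P [Q < >]] >]]]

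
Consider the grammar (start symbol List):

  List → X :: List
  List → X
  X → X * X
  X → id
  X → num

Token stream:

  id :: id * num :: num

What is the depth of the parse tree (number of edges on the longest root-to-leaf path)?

4

[List [X id] :: [List [X [X id] * [X num]] :: [List [X num]]]]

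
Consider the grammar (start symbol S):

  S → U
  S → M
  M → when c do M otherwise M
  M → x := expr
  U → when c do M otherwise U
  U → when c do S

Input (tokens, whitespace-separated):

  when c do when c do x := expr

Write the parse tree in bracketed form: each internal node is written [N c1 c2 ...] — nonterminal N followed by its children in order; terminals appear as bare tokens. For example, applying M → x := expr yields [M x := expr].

[S [U when c do [S [U when c do [S [M x := expr]]]]]]

S
U
when c do S
when c do U
when c do when c do S
when c do when c do M
when c do when c do x := expr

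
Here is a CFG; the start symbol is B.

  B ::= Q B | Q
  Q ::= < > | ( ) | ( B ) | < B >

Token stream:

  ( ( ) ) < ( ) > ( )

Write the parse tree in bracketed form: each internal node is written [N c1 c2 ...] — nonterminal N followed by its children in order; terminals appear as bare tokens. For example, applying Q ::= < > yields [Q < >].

[B [Q ( [B [Q ( )]] )] [B [Q < [B [Q ( )]] >] [B [Q ( )]]]]

B
Q B
( B ) B
( Q ) B
( ( ) ) B
( ( ) ) Q B
( ( ) ) < B > B
( ( ) ) < Q > B
( ( ) ) < ( ) > B
( ( ) ) < ( ) > Q
( ( ) ) < ( ) > ( )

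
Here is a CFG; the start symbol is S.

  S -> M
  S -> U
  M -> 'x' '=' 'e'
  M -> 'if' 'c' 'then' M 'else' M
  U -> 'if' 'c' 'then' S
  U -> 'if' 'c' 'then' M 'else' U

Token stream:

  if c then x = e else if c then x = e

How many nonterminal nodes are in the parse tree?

6

[S [U if c then [M x = e] else [U if c then [S [M x = e]]]]]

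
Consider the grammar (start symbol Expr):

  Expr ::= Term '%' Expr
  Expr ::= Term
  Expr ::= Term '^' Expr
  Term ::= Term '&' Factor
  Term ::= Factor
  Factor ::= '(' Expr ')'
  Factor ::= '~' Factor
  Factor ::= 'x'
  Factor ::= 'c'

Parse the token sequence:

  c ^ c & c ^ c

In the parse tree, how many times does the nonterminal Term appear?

4

[Expr [Term [Factor c]] ^ [Expr [Term [Term [Factor c]] & [Factor c]] ^ [Expr [Term [Factor c]]]]]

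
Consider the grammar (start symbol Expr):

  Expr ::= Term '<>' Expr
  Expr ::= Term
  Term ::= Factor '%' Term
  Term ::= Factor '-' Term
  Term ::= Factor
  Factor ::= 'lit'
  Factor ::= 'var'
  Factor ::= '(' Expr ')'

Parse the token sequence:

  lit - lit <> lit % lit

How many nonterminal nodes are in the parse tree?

[Expr [Term [Factor lit] - [Term [Factor lit]]] <> [Expr [Term [Factor lit] % [Term [Factor lit]]]]]

10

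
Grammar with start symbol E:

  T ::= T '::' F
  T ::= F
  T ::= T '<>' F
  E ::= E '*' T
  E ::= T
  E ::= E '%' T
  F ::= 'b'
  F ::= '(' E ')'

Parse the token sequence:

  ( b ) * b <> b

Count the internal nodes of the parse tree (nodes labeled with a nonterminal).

[E [E [T [F ( [E [T [F b]]] )]]] * [T [T [F b]] <> [F b]]]

11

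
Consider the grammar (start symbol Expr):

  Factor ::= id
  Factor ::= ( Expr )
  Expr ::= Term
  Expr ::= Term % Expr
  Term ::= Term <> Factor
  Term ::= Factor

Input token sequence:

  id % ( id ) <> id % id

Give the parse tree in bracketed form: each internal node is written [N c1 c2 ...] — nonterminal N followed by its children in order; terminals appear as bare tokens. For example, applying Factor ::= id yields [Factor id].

[Expr [Term [Factor id]] % [Expr [Term [Term [Factor ( [Expr [Term [Factor id]]] )]] <> [Factor id]] % [Expr [Term [Factor id]]]]]

Expr
Term % Expr
Factor % Expr
id % Expr
id % Term % Expr
id % Term <> Factor % Expr
id % Factor <> Factor % Expr
id % ( Expr ) <> Factor % Expr
id % ( Term ) <> Factor % Expr
id % ( Factor ) <> Factor % Expr
id % ( id ) <> Factor % Expr
id % ( id ) <> id % Expr
id % ( id ) <> id % Term
id % ( id ) <> id % Factor
id % ( id ) <> id % id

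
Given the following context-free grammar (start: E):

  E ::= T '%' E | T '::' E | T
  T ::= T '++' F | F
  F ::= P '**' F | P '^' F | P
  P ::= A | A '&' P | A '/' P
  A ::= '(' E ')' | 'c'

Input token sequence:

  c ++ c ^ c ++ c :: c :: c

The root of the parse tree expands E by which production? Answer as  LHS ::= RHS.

E ::= T '::' E

[E [T [T [T [F [P [A c]]]] ++ [F [P [A c]] ^ [F [P [A c]]]]] ++ [F [P [A c]]]] :: [E [T [F [P [A c]]]] :: [E [T [F [P [A c]]]]]]]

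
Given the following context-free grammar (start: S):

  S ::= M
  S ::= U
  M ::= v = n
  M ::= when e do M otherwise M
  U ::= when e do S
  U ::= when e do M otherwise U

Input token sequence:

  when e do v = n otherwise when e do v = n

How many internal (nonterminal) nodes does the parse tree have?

[S [U when e do [M v = n] otherwise [U when e do [S [M v = n]]]]]

6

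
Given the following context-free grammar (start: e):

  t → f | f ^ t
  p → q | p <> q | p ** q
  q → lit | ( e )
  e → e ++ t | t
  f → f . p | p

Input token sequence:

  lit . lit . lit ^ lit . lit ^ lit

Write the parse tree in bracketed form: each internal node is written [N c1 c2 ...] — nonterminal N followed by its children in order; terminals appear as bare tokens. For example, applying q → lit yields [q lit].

e
t
f ^ t
f . p ^ t
f . p . p ^ t
p . p . p ^ t
q . p . p ^ t
lit . p . p ^ t
lit . q . p ^ t
lit . lit . p ^ t
lit . lit . q ^ t
lit . lit . lit ^ t
lit . lit . lit ^ f ^ t
lit . lit . lit ^ f . p ^ t
lit . lit . lit ^ p . p ^ t
lit . lit . lit ^ q . p ^ t
lit . lit . lit ^ lit . p ^ t
lit . lit . lit ^ lit . q ^ t
lit . lit . lit ^ lit . lit ^ t
lit . lit . lit ^ lit . lit ^ f
lit . lit . lit ^ lit . lit ^ p
lit . lit . lit ^ lit . lit ^ q
lit . lit . lit ^ lit . lit ^ lit

[e [t [f [f [f [p [q lit]]] . [p [q lit]]] . [p [q lit]]] ^ [t [f [f [p [q lit]]] . [p [q lit]]] ^ [t [f [p [q lit]]]]]]]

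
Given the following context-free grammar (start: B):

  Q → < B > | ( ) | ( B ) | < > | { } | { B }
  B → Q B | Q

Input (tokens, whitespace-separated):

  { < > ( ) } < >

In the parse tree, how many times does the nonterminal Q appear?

4

[B [Q { [B [Q < >] [B [Q ( )]]] }] [B [Q < >]]]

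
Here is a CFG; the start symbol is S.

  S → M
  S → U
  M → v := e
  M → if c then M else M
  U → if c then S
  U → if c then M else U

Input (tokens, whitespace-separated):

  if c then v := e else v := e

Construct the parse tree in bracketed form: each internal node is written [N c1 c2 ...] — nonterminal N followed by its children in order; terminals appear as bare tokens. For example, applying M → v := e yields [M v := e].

[S [M if c then [M v := e] else [M v := e]]]

S
M
if c then M else M
if c then v := e else M
if c then v := e else v := e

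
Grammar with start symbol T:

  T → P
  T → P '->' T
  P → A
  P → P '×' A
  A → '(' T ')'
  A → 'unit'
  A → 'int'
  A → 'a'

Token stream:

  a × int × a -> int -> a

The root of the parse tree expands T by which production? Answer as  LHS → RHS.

T → P '->' T

[T [P [P [P [A a]] × [A int]] × [A a]] -> [T [P [A int]] -> [T [P [A a]]]]]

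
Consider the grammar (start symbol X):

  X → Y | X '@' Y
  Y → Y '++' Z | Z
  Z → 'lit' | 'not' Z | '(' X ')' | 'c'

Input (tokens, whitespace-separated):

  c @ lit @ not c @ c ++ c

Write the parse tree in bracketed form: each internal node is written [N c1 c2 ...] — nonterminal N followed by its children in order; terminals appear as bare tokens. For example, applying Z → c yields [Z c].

[X [X [X [X [Y [Z c]]] @ [Y [Z lit]]] @ [Y [Z not [Z c]]]] @ [Y [Y [Z c]] ++ [Z c]]]

X
X @ Y
X @ Y @ Y
X @ Y @ Y @ Y
Y @ Y @ Y @ Y
Z @ Y @ Y @ Y
c @ Y @ Y @ Y
c @ Z @ Y @ Y
c @ lit @ Y @ Y
c @ lit @ Z @ Y
c @ lit @ not Z @ Y
c @ lit @ not c @ Y
c @ lit @ not c @ Y ++ Z
c @ lit @ not c @ Z ++ Z
c @ lit @ not c @ c ++ Z
c @ lit @ not c @ c ++ c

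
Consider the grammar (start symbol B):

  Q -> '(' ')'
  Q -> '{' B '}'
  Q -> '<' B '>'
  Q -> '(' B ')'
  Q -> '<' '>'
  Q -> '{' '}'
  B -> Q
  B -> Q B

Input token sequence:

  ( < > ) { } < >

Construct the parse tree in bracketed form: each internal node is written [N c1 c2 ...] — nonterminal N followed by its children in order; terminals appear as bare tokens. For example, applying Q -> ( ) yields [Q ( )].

B
Q B
( B ) B
( Q ) B
( < > ) B
( < > ) Q B
( < > ) { } B
( < > ) { } Q
( < > ) { } < >

[B [Q ( [B [Q < >]] )] [B [Q { }] [B [Q < >]]]]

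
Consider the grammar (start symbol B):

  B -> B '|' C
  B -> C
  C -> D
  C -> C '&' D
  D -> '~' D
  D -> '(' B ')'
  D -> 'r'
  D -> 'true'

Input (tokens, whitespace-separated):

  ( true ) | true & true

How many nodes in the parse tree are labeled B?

[B [B [C [D ( [B [C [D true]]] )]]] | [C [C [D true]] & [D true]]]

3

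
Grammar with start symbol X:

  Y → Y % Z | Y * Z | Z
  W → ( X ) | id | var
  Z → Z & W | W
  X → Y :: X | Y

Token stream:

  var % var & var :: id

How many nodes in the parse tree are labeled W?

4

[X [Y [Y [Z [W var]]] % [Z [Z [W var]] & [W var]]] :: [X [Y [Z [W id]]]]]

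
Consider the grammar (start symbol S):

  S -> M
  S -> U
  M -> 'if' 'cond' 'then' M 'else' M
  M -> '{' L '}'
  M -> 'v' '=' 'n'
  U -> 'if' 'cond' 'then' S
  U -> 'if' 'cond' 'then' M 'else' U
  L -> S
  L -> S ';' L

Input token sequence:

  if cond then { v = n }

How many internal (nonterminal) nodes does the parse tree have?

[S [U if cond then [S [M { [L [S [M v = n]]] }]]]]

7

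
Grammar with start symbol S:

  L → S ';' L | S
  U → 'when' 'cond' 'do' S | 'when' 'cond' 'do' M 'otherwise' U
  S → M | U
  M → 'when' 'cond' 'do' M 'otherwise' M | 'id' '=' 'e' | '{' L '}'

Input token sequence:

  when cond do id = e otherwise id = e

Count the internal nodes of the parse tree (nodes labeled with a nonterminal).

[S [M when cond do [M id = e] otherwise [M id = e]]]

4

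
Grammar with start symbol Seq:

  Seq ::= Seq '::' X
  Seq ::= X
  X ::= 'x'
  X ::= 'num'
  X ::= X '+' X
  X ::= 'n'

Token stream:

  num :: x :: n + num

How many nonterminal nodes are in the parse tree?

8

[Seq [Seq [Seq [X num]] :: [X x]] :: [X [X n] + [X num]]]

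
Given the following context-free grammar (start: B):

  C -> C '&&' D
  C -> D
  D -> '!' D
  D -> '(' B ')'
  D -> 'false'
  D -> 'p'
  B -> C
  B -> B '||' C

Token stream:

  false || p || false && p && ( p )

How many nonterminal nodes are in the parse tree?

16

[B [B [B [C [D false]]] || [C [D p]]] || [C [C [C [D false]] && [D p]] && [D ( [B [C [D p]]] )]]]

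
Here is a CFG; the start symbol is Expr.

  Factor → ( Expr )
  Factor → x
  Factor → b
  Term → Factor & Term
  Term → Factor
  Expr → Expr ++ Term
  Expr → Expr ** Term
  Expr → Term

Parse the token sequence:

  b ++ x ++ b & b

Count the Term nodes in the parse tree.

[Expr [Expr [Expr [Term [Factor b]]] ++ [Term [Factor x]]] ++ [Term [Factor b] & [Term [Factor b]]]]

4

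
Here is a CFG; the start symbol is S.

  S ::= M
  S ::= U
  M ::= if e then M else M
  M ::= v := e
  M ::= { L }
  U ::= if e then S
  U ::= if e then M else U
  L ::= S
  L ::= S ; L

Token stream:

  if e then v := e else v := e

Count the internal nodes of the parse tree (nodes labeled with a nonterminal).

4

[S [M if e then [M v := e] else [M v := e]]]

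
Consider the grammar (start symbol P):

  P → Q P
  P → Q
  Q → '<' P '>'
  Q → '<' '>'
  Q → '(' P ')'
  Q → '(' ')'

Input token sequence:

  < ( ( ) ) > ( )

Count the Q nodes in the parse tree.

4

[P [Q < [P [Q ( [P [Q ( )]] )]] >] [P [Q ( )]]]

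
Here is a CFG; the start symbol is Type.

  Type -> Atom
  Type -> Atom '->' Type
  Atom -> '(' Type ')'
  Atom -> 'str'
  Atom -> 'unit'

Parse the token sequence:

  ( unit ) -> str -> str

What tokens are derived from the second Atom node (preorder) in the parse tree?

[Type [Atom ( [Type [Atom unit]] )] -> [Type [Atom str] -> [Type [Atom str]]]]

unit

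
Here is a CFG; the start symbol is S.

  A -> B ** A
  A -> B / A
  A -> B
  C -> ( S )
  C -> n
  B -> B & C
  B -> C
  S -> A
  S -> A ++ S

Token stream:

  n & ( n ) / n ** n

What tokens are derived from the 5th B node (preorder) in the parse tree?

[S [A [B [B [C n]] & [C ( [S [A [B [C n]]]] )]] / [A [B [C n]] ** [A [B [C n]]]]]]

n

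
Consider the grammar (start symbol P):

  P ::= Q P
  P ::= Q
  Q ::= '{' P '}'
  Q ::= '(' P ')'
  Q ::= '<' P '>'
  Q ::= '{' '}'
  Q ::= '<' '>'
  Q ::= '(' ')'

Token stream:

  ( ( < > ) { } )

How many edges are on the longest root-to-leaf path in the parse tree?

[P [Q ( [P [Q ( [P [Q < >]] )] [P [Q { }]]] )]]

6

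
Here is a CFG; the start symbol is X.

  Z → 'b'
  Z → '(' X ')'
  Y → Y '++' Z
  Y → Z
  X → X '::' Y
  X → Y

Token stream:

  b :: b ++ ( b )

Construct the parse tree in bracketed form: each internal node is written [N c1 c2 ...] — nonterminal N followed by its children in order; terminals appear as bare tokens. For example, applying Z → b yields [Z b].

[X [X [Y [Z b]]] :: [Y [Y [Z b]] ++ [Z ( [X [Y [Z b]]] )]]]

X
X :: Y
Y :: Y
Z :: Y
b :: Y
b :: Y ++ Z
b :: Z ++ Z
b :: b ++ Z
b :: b ++ ( X )
b :: b ++ ( Y )
b :: b ++ ( Z )
b :: b ++ ( b )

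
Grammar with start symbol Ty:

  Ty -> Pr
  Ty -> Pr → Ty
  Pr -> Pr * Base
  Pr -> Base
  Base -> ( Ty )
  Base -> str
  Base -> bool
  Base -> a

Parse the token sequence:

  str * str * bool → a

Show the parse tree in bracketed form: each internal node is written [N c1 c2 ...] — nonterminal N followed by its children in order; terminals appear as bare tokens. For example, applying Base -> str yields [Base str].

[Ty [Pr [Pr [Pr [Base str]] * [Base str]] * [Base bool]] → [Ty [Pr [Base a]]]]

Ty
Pr → Ty
Pr * Base → Ty
Pr * Base * Base → Ty
Base * Base * Base → Ty
str * Base * Base → Ty
str * str * Base → Ty
str * str * bool → Ty
str * str * bool → Pr
str * str * bool → Base
str * str * bool → a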